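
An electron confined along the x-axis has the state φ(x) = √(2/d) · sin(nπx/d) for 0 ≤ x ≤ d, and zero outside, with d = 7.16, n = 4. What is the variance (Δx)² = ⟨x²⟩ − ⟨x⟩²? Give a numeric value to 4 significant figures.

Compute ⟨x⟩ and ⟨x²⟩ separately, then (Δx)² = ⟨x²⟩ − ⟨x⟩².
With sin²θ = (1 − cos2θ)/2 on 0 ≤ x ≤ d: ∫sin²(nπx/d) dx = d/2, ∫x·sin²(nπx/d) dx = d²/4, ∫x²·sin²(nπx/d) dx = d³·(1/6 − 1/(4n²π²)); higher powers xᵏ the same way, integrating xᵏ·cos(2nπx/d) by parts.
⟨x⟩ = 3.5800 and ⟨x²⟩ = 16.926.
(Δx)² = 16.926 − (3.5800)² = 4.1098.

4.110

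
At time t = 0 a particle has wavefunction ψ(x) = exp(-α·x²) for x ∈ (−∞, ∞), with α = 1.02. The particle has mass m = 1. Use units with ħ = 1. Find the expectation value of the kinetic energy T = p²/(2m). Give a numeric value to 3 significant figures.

0.510

T = −(ħ²/2m) d²/dx², so ⟨T⟩ = −(ħ²/2m) ∫ ψ*·ψ'' dx / ∫|ψ|² dx; with m = 1.
Gaussian moments: ∫x^(2j)·e^(−2αx²) dx = (2j−1)!!/(4α)^j · √(π/(2α)), odd powers integrate to 0; here √(π/(2α)) = 1.2410. Derivatives: d/dx e^(−αx²) = −2αx·e^(−αx²), d²/dx² e^(−αx²) = (4α²x² − 2α)·e^(−αx²).
State is unnormalized: ∫|ψ|² dx = 1.2410, and ∫ψ*·(−ħ²/2m · ψ'') dx = 0.63289, so ⟨T⟩ = 0.63289 / 1.2410.
⟨T⟩ = 0.51000.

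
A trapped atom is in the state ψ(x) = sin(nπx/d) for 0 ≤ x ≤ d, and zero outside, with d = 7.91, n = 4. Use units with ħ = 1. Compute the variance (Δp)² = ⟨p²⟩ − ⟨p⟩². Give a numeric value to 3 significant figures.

2.52

Compute ⟨p⟩ and ⟨p²⟩ separately; (Δp)² = ⟨p²⟩ − ⟨p⟩².
d/dx sin(nπx/d) = (nπ/d)·cos(nπx/d) and d²/dx² sin(nπx/d) = −(nπ/d)²·sin(nπx/d); on 0 ≤ x ≤ d, ∫sin²(nπx/d) dx = d/2 and ∫sin(nπx/d)·cos(nπx/d) dx = 0.
Normalization: ∫|ψ|² dx = 3.9550.
⟨p⟩ = 0.0000 and ⟨p²⟩ = 2.5239.
(Δp)² = 2.5239 − (0.0000)² = 2.5239.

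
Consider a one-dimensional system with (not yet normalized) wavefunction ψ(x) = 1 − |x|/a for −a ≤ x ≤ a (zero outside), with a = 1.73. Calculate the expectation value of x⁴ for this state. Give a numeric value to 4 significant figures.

⟨x⁴⟩ = ∫ x⁴·|ψ|² dx / ∫|ψ|² dx (integrals over the domain).
ψ is even, so ∫ over [−a, a] = 2∫₀ᵃ with ψ = 1 − x/a there: ∫₀ᵃ (1 − x/a)² dx = a/3, ∫₀ᵃ x²(1 − x/a)² dx = a³/30, ∫₀ᵃ x⁴(1 − x/a)² dx = a⁵/105.
State is unnormalized: ∫|ψ|² dx = 1.1533, and ∫ψ*·x⁴·ψ dx = 0.29517, so ⟨x⁴⟩ = 0.29517 / 1.1533.
⟨x⁴⟩ = 0.25593.

0.2559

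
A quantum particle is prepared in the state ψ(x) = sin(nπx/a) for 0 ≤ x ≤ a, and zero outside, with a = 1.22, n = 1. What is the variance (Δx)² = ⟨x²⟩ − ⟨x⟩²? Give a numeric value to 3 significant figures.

0.0486

Compute ⟨x⟩ and ⟨x²⟩ separately, then (Δx)² = ⟨x²⟩ − ⟨x⟩².
With sin²θ = (1 − cos2θ)/2 on 0 ≤ x ≤ a: ∫sin²(nπx/a) dx = a/2, ∫x·sin²(nπx/a) dx = a²/4, ∫x²·sin²(nπx/a) dx = a³·(1/6 − 1/(4n²π²)); higher powers xᵏ the same way, integrating xᵏ·cos(2nπx/a) by parts.
Normalization: ∫|ψ|² dx = 0.61000.
⟨x⟩ = 0.61000 and ⟨x²⟩ = 0.42073.
(Δx)² = 0.42073 − (0.61000)² = 0.048630.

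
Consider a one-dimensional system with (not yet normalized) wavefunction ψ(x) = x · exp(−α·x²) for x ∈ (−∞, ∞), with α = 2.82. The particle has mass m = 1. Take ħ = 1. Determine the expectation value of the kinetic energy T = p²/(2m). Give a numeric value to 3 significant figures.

T = −(ħ²/2m) d²/dx², so ⟨T⟩ = −(ħ²/2m) ∫ ψ*·ψ'' dx / ∫|ψ|² dx; with m = 1.
Expand each integrand as polynomial × e^(−2αx²) and use ∫x^(2j)·e^(−2αx²) dx = (2j−1)!!/(4α)^j · √(π/(2α)), odd powers → 0; here √(π/(2α)) = 0.74634. Differentiate with the product rule, d/dx e^(−αx²) = −2αx·e^(−αx²).
State is unnormalized: ∫|ψ|² dx = 0.066165, and ∫ψ*·(−ħ²/2m · ψ'') dx = 0.27988, so ⟨T⟩ = 0.27988 / 0.066165.
⟨T⟩ = 4.2300.

4.23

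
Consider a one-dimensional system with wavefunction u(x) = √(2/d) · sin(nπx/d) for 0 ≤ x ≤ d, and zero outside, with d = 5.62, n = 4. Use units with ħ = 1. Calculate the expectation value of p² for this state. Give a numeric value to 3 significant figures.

5.00

p² u = −ħ² d²u/dx²; ⟨p²⟩ = −ħ² ∫ u*·u'' dx.
d/dx sin(nπx/d) = (nπ/d)·cos(nπx/d) and d²/dx² sin(nπx/d) = −(nπ/d)²·sin(nπx/d); on 0 ≤ x ≤ d, ∫sin²(nπx/d) dx = d/2 and ∫sin(nπx/d)·cos(nπx/d) dx = 0.
⟨p²⟩ = 4.9997.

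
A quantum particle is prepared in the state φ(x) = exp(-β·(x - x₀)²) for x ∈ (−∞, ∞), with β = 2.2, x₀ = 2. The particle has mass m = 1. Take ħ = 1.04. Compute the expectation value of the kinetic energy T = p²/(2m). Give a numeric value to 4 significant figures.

1.190

T = −(ħ²/2m) d²/dx², so ⟨T⟩ = −(ħ²/2m) ∫ φ*·φ'' dx / ∫|φ|² dx; with m = 1.
Gaussian moments (u = x − x₀): ∫u^(2j)·e^(−2βu²) du = (2j−1)!!/(4β)^j · √(π/(2β)), odd powers integrate to 0; here √(π/(2β)) = 0.84498. Derivatives: d/dx e^(−βu²) = −2βu·e^(−βu²), d²/dx² e^(−βu²) = (4β²u² − 2β)·e^(−βu²).
State is unnormalized: ∫|φ|² dx = 0.84498, and ∫φ*·(−ħ²/2m · φ'') dx = 1.0053, so ⟨T⟩ = 1.0053 / 0.84498.
⟨T⟩ = 1.1898.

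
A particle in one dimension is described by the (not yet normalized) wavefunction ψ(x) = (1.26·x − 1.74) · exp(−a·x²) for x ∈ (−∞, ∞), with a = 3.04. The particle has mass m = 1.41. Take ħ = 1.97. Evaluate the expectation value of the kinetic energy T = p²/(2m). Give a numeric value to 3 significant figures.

4.53

T = −(ħ²/2m) d²/dx², so ⟨T⟩ = −(ħ²/2m) ∫ ψ*·ψ'' dx / ∫|ψ|² dx; with m = 1.41.
Expand each integrand as polynomial × e^(−2ax²) and use ∫x^(2j)·e^(−2ax²) dx = (2j−1)!!/(4a)^j · √(π/(2a)), odd powers → 0; here √(π/(2a)) = 0.71882. Differentiate with the product rule, d/dx e^(−ax²) = −2ax·e^(−ax²).
State is unnormalized: ∫|ψ|² dx = 2.2702, and ∫ψ*·(−ħ²/2m · ψ'') dx = 10.283, so ⟨T⟩ = 10.283 / 2.2702.
⟨T⟩ = 4.5296.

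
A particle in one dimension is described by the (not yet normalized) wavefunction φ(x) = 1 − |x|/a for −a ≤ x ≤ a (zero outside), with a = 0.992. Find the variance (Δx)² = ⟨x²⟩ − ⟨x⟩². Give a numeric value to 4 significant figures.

0.09841

Compute ⟨x⟩ and ⟨x²⟩ separately, then (Δx)² = ⟨x²⟩ − ⟨x⟩².
φ is even, so ∫ over [−a, a] = 2∫₀ᵃ with φ = 1 − x/a there: ∫₀ᵃ (1 − x/a)² dx = a/3, ∫₀ᵃ x²(1 − x/a)² dx = a³/30, ∫₀ᵃ x⁴(1 − x/a)² dx = a⁵/105.
Normalization: ∫|φ|² dx = 0.66133.
⟨x⟩ = 0.0000 and ⟨x²⟩ = 0.098406.
(Δx)² = 0.098406 − (0.0000)² = 0.098406.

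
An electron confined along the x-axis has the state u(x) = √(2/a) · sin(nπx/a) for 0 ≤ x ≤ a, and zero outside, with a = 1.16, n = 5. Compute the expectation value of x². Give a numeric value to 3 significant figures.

0.446

⟨x²⟩ = ∫ x²·|u|² dx (integrals over the domain).
With sin²θ = (1 − cos2θ)/2 on 0 ≤ x ≤ a: ∫sin²(nπx/a) dx = a/2, ∫x·sin²(nπx/a) dx = a²/4, ∫x²·sin²(nπx/a) dx = a³·(1/6 − 1/(4n²π²)); higher powers xᵏ the same way, integrating xᵏ·cos(2nπx/a) by parts.
⟨x²⟩ = 0.44581.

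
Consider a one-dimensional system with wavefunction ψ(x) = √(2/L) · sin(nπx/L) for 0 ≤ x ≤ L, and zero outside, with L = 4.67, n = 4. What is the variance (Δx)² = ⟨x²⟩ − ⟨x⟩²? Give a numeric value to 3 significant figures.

Compute ⟨x⟩ and ⟨x²⟩ separately, then (Δx)² = ⟨x²⟩ − ⟨x⟩².
With sin²θ = (1 − cos2θ)/2 on 0 ≤ x ≤ L: ∫sin²(nπx/L) dx = L/2, ∫x·sin²(nπx/L) dx = L²/4, ∫x²·sin²(nπx/L) dx = L³·(1/6 − 1/(4n²π²)); higher powers xᵏ the same way, integrating xᵏ·cos(2nπx/L) by parts.
⟨x⟩ = 2.3350 and ⟨x²⟩ = 7.2006.
(Δx)² = 7.2006 − (2.3350)² = 1.7484.

1.75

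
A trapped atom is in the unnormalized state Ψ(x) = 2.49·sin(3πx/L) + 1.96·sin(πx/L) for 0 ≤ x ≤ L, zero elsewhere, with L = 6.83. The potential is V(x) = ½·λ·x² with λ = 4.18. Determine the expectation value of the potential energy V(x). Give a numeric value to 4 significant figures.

33.87

⟨V⟩ = ∫ V(x)·|Ψ|² dx / ∫|Ψ|² dx.
On 0 ≤ x ≤ L (j ≠ l): ∫sin²(jπx/L) dx = L/2, ∫sin(jπx/L)·sin(lπx/L) dx = 0; diagonal moments ∫x·sin²(jπx/L) dx = L²/4, ∫x²·sin²(jπx/L) dx = L³·(1/6 − 1/(4j²π²)); cross terms ∫x·sin(jπx/L)·sin(lπx/L) dx = 0 for j + l even and −4jlL²/(π²(j² − l²)²) for j + l odd, ∫x²·sin(jπx/L)·sin(lπx/L) dx = (−1)^(j+l)·4jlL³/(π²(j² − l²)²); higher powers the same way via product-to-sum and parts.
State is unnormalized: ∫|Ψ|² dx = 34.292, and ∫Ψ*·V(x)·Ψ dx = 1161.5, so ⟨V⟩ = 1161.5 / 34.292.
⟨V⟩ = 33.871.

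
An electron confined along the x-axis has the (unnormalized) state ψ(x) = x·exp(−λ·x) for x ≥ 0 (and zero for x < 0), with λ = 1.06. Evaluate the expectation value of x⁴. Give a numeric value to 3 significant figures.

17.8

⟨x⁴⟩ = ∫ x⁴·|ψ|² dx / ∫|ψ|² dx (integrals over the domain).
Every integrand reduces to terms xʲ·e^(−2λx) on [0, ∞); use ∫₀^∞ xʲ·e^(−2λx) dx = j!/(2λ)^(j+1).
State is unnormalized: ∫|ψ|² dx = 0.20990, and ∫ψ*·x⁴·ψ dx = 3.7409, so ⟨x⁴⟩ = 3.7409 / 0.20990.
⟨x⁴⟩ = 17.822.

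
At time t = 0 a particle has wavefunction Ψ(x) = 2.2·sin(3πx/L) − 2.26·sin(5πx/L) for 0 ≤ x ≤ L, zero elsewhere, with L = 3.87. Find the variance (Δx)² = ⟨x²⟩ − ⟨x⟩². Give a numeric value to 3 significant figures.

Compute ⟨x⟩ and ⟨x²⟩ separately, then (Δx)² = ⟨x²⟩ − ⟨x⟩².
On 0 ≤ x ≤ L (j ≠ l): ∫sin²(jπx/L) dx = L/2, ∫sin(jπx/L)·sin(lπx/L) dx = 0; diagonal moments ∫x·sin²(jπx/L) dx = L²/4, ∫x²·sin²(jπx/L) dx = L³·(1/6 − 1/(4j²π²)); cross terms ∫x·sin(jπx/L)·sin(lπx/L) dx = 0 for j + l even and −4jlL²/(π²(j² − l²)²) for j + l odd, ∫x²·sin(jπx/L)·sin(lπx/L) dx = (−1)^(j+l)·4jlL³/(π²(j² − l²)²); higher powers the same way via product-to-sum and parts.
Normalization: ∫|Ψ|² dx = 19.249.
⟨x⟩ = 1.9350 and ⟨x²⟩ = 4.2246.
(Δx)² = 4.2246 − (1.9350)² = 0.48041.

0.480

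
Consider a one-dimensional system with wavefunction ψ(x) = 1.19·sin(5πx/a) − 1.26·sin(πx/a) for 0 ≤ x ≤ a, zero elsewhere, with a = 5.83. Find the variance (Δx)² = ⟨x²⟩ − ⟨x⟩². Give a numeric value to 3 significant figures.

1.65

Compute ⟨x⟩ and ⟨x²⟩ separately, then (Δx)² = ⟨x²⟩ − ⟨x⟩².
On 0 ≤ x ≤ a (j ≠ l): ∫sin²(jπx/a) dx = a/2, ∫sin(jπx/a)·sin(lπx/a) dx = 0; diagonal moments ∫x·sin²(jπx/a) dx = a²/4, ∫x²·sin²(jπx/a) dx = a³·(1/6 − 1/(4j²π²)); cross terms ∫x·sin(jπx/a)·sin(lπx/a) dx = 0 for j + l even and −4jla²/(π²(j² − l²)²) for j + l odd, ∫x²·sin(jπx/a)·sin(lπx/a) dx = (−1)^(j+l)·4jla³/(π²(j² − l²)²); higher powers the same way via product-to-sum and parts.
Normalization: ∫|ψ|² dx = 8.7558.
⟨x⟩ = 2.9150 and ⟨x²⟩ = 10.148.
(Δx)² = 10.148 − (2.9150)² = 1.6511.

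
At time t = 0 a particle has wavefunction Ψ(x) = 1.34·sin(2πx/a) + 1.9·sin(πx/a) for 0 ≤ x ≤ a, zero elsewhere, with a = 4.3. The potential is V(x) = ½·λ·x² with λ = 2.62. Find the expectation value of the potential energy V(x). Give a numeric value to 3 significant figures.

⟨V⟩ = ∫ V(x)·|Ψ|² dx / ∫|Ψ|² dx.
On 0 ≤ x ≤ a (j ≠ l): ∫sin²(jπx/a) dx = a/2, ∫sin(jπx/a)·sin(lπx/a) dx = 0; diagonal moments ∫x·sin²(jπx/a) dx = a²/4, ∫x²·sin²(jπx/a) dx = a³·(1/6 − 1/(4j²π²)); cross terms ∫x·sin(jπx/a)·sin(lπx/a) dx = 0 for j + l even and −4jla²/(π²(j² − l²)²) for j + l odd, ∫x²·sin(jπx/a)·sin(lπx/a) dx = (−1)^(j+l)·4jla³/(π²(j² − l²)²); higher powers the same way via product-to-sum and parts.
State is unnormalized: ∫|Ψ|² dx = 11.622, and ∫Ψ*·V(x)·Ψ dx = 35.362, so ⟨V⟩ = 35.362 / 11.622.
⟨V⟩ = 3.0427.

3.04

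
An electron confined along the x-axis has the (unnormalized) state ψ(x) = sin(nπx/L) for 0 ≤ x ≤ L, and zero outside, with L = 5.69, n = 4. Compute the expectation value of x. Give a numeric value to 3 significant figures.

⟨x⟩ = ∫ x·|ψ|² dx / ∫|ψ|² dx (integrals over the domain).
With sin²θ = (1 − cos2θ)/2 on 0 ≤ x ≤ L: ∫sin²(nπx/L) dx = L/2, ∫x·sin²(nπx/L) dx = L²/4, ∫x²·sin²(nπx/L) dx = L³·(1/6 − 1/(4n²π²)); higher powers xᵏ the same way, integrating xᵏ·cos(2nπx/L) by parts.
State is unnormalized: ∫|ψ|² dx = 2.8450, and ∫ψ*·x·ψ dx = 8.0940, so ⟨x⟩ = 8.0940 / 2.8450.
⟨x⟩ = 2.8450.

2.85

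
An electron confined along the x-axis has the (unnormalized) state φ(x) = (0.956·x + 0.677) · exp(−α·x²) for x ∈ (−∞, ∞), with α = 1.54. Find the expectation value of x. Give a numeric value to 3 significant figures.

0.346

⟨x⟩ = ∫ x·|φ|² dx / ∫|φ|² dx (integrals over the domain).
Expand each integrand as polynomial × e^(−2αx²) and use ∫x^(2j)·e^(−2αx²) dx = (2j−1)!!/(4α)^j · √(π/(2α)), odd powers → 0; here √(π/(2α)) = 1.0099.
State is unnormalized: ∫|φ|² dx = 0.61273, and ∫φ*·x·φ dx = 0.21222, so ⟨x⟩ = 0.21222 / 0.61273.
⟨x⟩ = 0.34636.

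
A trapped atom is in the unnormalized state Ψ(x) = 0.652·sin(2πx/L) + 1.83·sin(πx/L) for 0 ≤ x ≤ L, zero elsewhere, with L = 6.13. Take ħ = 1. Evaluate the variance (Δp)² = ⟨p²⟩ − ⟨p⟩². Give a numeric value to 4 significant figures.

Compute ⟨p⟩ and ⟨p²⟩ separately; (Δp)² = ⟨p²⟩ − ⟨p⟩².
d²/dx² sin(jπx/L) = −(jπ/L)²·sin(jπx/L); on 0 ≤ x ≤ L, ∫sin²(jπx/L) dx = L/2 and ∫sin(jπx/L)·sin(lπx/L) dx = 0 for j ≠ l, so only diagonal terms survive in ∫|Ψ|² and ∫Ψ·Ψ″; ∫Ψ·Ψ′ dx = [Ψ²/2] between the walls = 0.
Normalization: ∫|Ψ|² dx = 11.567.
⟨p⟩ = 0.0000 and ⟨p²⟩ = 0.35141.
(Δp)² = 0.35141 − (0.0000)² = 0.35141.

0.3514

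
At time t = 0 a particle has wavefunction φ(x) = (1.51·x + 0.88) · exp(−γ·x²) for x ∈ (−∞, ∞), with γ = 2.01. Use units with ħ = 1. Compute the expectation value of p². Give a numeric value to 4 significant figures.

3.088

p² φ = −ħ² d²φ/dx²; ⟨p²⟩ = −ħ² ∫ φ*·φ'' dx / ∫|φ|² dx.
Expand each integrand as polynomial × e^(−2γx²) and use ∫x^(2j)·e^(−2γx²) dx = (2j−1)!!/(4γ)^j · √(π/(2γ)), odd powers → 0; here √(π/(2γ)) = 0.88402. Differentiate with the product rule, d/dx e^(−γx²) = −2γx·e^(−γx²).
State is unnormalized: ∫|φ|² dx = 0.93529, and ∫φ*·(−ħ² φ'') dx = 2.8878, so ⟨p²⟩ = 2.8878 / 0.93529.
⟨p²⟩ = 3.0876.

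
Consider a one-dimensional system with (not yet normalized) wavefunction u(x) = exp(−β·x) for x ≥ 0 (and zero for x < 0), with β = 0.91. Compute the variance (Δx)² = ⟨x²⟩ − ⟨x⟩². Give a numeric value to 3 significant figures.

Compute ⟨x⟩ and ⟨x²⟩ separately, then (Δx)² = ⟨x²⟩ − ⟨x⟩².
Every integrand reduces to terms xʲ·e^(−2βx) on [0, ∞); use ∫₀^∞ xʲ·e^(−2βx) dx = j!/(2β)^(j+1).
Normalization: ∫|u|² dx = 0.54945.
⟨x⟩ = 0.54945 and ⟨x²⟩ = 0.60379.
(Δx)² = 0.60379 − (0.54945)² = 0.30190.

0.302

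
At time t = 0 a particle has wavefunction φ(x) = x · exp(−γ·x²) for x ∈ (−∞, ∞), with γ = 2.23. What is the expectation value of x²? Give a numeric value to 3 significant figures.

⟨x²⟩ = ∫ x²·|φ|² dx / ∫|φ|² dx (integrals over the domain).
Expand each integrand as polynomial × e^(−2γx²) and use ∫x^(2j)·e^(−2γx²) dx = (2j−1)!!/(4γ)^j · √(π/(2γ)), odd powers → 0; here √(π/(2γ)) = 0.83928.
State is unnormalized: ∫|φ|² dx = 0.094090, and ∫φ*·x²·φ dx = 0.031645, so ⟨x²⟩ = 0.031645 / 0.094090.
⟨x²⟩ = 0.33632.

0.336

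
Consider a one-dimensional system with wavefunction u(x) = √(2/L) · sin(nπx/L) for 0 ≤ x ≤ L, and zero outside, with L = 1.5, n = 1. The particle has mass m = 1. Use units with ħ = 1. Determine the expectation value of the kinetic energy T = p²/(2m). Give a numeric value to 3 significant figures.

2.19

T = −(ħ²/2m) d²/dx², so ⟨T⟩ = −(ħ²/2m) ∫ u*·u'' dx; with m = 1.
d/dx sin(nπx/L) = (nπ/L)·cos(nπx/L) and d²/dx² sin(nπx/L) = −(nπ/L)²·sin(nπx/L); on 0 ≤ x ≤ L, ∫sin²(nπx/L) dx = L/2 and ∫sin(nπx/L)·cos(nπx/L) dx = 0.
⟨T⟩ = 2.1932.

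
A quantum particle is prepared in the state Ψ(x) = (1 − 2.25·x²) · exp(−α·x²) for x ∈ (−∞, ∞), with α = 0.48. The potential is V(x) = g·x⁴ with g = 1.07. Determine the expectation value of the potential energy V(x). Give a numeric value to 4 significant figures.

11.71

⟨V⟩ = ∫ V(x)·|Ψ|² dx / ∫|Ψ|² dx.
Expand each integrand as polynomial × e^(−2αx²) and use ∫x^(2j)·e^(−2αx²) dx = (2j−1)!!/(4α)^j · √(π/(2α)), odd powers → 0; here √(π/(2α)) = 1.8090.
State is unnormalized: ∫|Ψ|² dx = 5.0220, and ∫Ψ*·V(x)·Ψ dx = 58.829, so ⟨V⟩ = 58.829 / 5.0220.
⟨V⟩ = 11.714.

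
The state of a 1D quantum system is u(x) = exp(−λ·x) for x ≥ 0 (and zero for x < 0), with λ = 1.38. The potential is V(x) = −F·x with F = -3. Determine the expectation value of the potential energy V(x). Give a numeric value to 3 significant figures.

1.09

⟨V⟩ = ∫ V(x)·|u|² dx / ∫|u|² dx.
Every integrand reduces to terms xʲ·e^(−2λx) on [0, ∞); use ∫₀^∞ xʲ·e^(−2λx) dx = j!/(2λ)^(j+1).
State is unnormalized: ∫|u|² dx = 0.36232, and ∫u*·V(x)·u dx = 0.39382, so ⟨V⟩ = 0.39382 / 0.36232.
⟨V⟩ = 1.0870.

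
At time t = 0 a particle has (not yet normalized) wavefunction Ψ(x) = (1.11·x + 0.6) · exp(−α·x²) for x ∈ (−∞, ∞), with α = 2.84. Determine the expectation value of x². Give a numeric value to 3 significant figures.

0.129

⟨x²⟩ = ∫ x²·|Ψ|² dx / ∫|Ψ|² dx (integrals over the domain).
Expand each integrand as polynomial × e^(−2αx²) and use ∫x^(2j)·e^(−2αx²) dx = (2j−1)!!/(4α)^j · √(π/(2α)), odd powers → 0; here √(π/(2α)) = 0.74371.
State is unnormalized: ∫|Ψ|² dx = 0.34840, and ∫Ψ*·x²·Ψ dx = 0.044870, so ⟨x²⟩ = 0.044870 / 0.34840.
⟨x²⟩ = 0.12879.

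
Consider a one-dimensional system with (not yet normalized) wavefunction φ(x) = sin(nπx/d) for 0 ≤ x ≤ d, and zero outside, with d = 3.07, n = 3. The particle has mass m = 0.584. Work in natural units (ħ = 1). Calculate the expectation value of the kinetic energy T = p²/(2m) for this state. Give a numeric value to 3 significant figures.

T = −(ħ²/2m) d²/dx², so ⟨T⟩ = −(ħ²/2m) ∫ φ*·φ'' dx / ∫|φ|² dx; with m = 0.584.
d/dx sin(nπx/d) = (nπ/d)·cos(nπx/d) and d²/dx² sin(nπx/d) = −(nπ/d)²·sin(nπx/d); on 0 ≤ x ≤ d, ∫sin²(nπx/d) dx = d/2 and ∫sin(nπx/d)·cos(nπx/d) dx = 0.
State is unnormalized: ∫|φ|² dx = 1.5350, and ∫φ*·(−ħ²/2m · φ'') dx = 12.386, so ⟨T⟩ = 12.386 / 1.5350.
⟨T⟩ = 8.0691.

8.07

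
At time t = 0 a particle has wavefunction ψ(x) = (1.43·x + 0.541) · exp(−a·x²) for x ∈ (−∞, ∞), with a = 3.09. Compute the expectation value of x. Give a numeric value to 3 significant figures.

0.273

⟨x⟩ = ∫ x·|ψ|² dx / ∫|ψ|² dx (integrals over the domain).
Expand each integrand as polynomial × e^(−2ax²) and use ∫x^(2j)·e^(−2ax²) dx = (2j−1)!!/(4a)^j · √(π/(2a)), odd powers → 0; here √(π/(2a)) = 0.71299.
State is unnormalized: ∫|ψ|² dx = 0.32664, and ∫ψ*·x·ψ dx = 0.089254, so ⟨x⟩ = 0.089254 / 0.32664.
⟨x⟩ = 0.27325.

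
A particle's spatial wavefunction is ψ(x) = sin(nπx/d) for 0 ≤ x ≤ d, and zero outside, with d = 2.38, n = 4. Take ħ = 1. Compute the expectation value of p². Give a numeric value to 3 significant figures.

p² ψ = −ħ² d²ψ/dx²; ⟨p²⟩ = −ħ² ∫ ψ*·ψ'' dx / ∫|ψ|² dx.
d/dx sin(nπx/d) = (nπ/d)·cos(nπx/d) and d²/dx² sin(nπx/d) = −(nπ/d)²·sin(nπx/d); on 0 ≤ x ≤ d, ∫sin²(nπx/d) dx = d/2 and ∫sin(nπx/d)·cos(nπx/d) dx = 0.
State is unnormalized: ∫|ψ|² dx = 1.1900, and ∫ψ*·(−ħ² ψ'') dx = 33.175, so ⟨p²⟩ = 33.175 / 1.1900.
⟨p²⟩ = 27.878.

27.9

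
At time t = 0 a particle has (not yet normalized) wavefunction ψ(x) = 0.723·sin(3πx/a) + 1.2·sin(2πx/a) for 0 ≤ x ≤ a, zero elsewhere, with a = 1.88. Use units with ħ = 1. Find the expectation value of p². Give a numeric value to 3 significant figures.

p² ψ = −ħ² d²ψ/dx²; ⟨p²⟩ = −ħ² ∫ ψ*·ψ'' dx / ∫|ψ|² dx.
d²/dx² sin(jπx/a) = −(jπ/a)²·sin(jπx/a); on 0 ≤ x ≤ a, ∫sin²(jπx/a) dx = a/2 and ∫sin(jπx/a)·sin(lπx/a) dx = 0 for j ≠ l, so only diagonal terms survive in ∫|ψ|² and ∫ψ·ψ″; ∫ψ·ψ′ dx = [ψ²/2] between the walls = 0.
State is unnormalized: ∫|ψ|² dx = 1.8450, and ∫ψ*·(−ħ² ψ'') dx = 27.468, so ⟨p²⟩ = 27.468 / 1.8450.
⟨p²⟩ = 14.888.

14.9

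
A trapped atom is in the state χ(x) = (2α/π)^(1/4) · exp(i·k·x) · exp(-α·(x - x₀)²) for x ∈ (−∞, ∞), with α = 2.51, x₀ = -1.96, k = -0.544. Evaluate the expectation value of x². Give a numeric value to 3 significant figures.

⟨x²⟩ = ∫ x²·|χ|² dx (integrals over the domain).
Gaussian moments (u = x − x₀): ∫u^(2j)·e^(−2αu²) du = (2j−1)!!/(4α)^j · √(π/(2α)), odd powers integrate to 0; here √(π/(2α)) = 0.79108.
⟨x²⟩ = 3.9412.

3.94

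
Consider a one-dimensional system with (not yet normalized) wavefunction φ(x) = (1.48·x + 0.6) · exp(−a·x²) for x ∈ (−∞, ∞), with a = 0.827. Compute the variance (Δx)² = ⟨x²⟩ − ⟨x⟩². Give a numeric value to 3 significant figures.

0.418

Compute ⟨x⟩ and ⟨x²⟩ separately, then (Δx)² = ⟨x²⟩ − ⟨x⟩².
Expand each integrand as polynomial × e^(−2ax²) and use ∫x^(2j)·e^(−2ax²) dx = (2j−1)!!/(4a)^j · √(π/(2a)), odd powers → 0; here √(π/(2a)) = 1.3782.
Normalization: ∫|φ|² dx = 1.4087.
⟨x⟩ = 0.52524 and ⟨x²⟩ = 0.69396.
(Δx)² = 0.69396 − (0.52524)² = 0.41807.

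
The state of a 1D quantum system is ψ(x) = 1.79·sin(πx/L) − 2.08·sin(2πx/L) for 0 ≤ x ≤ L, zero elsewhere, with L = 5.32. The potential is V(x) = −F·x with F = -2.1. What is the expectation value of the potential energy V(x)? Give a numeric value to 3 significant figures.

7.58

⟨V⟩ = ∫ V(x)·|ψ|² dx / ∫|ψ|² dx.
On 0 ≤ x ≤ L (j ≠ l): ∫sin²(jπx/L) dx = L/2, ∫sin(jπx/L)·sin(lπx/L) dx = 0; diagonal moments ∫x·sin²(jπx/L) dx = L²/4, ∫x²·sin²(jπx/L) dx = L³·(1/6 − 1/(4j²π²)); cross terms ∫x·sin(jπx/L)·sin(lπx/L) dx = 0 for j + l even and −4jlL²/(π²(j² − l²)²) for j + l odd, ∫x²·sin(jπx/L)·sin(lπx/L) dx = (−1)^(j+l)·4jlL³/(π²(j² − l²)²); higher powers the same way via product-to-sum and parts.
State is unnormalized: ∫|ψ|² dx = 20.031, and ∫ψ*·V(x)·ψ dx = 151.75, so ⟨V⟩ = 151.75 / 20.031.
⟨V⟩ = 7.5759.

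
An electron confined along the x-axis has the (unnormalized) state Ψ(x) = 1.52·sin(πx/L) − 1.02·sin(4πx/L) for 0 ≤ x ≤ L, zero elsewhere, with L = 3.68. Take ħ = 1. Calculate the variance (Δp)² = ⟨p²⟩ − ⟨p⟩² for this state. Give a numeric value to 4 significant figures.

4.123

Compute ⟨p⟩ and ⟨p²⟩ separately; (Δp)² = ⟨p²⟩ − ⟨p⟩².
d²/dx² sin(jπx/L) = −(jπ/L)²·sin(jπx/L); on 0 ≤ x ≤ L, ∫sin²(jπx/L) dx = L/2 and ∫sin(jπx/L)·sin(lπx/L) dx = 0 for j ≠ l, so only diagonal terms survive in ∫|Ψ|² and ∫Ψ·Ψ″; ∫Ψ·Ψ′ dx = [Ψ²/2] between the walls = 0.
Normalization: ∫|Ψ|² dx = 6.1655.
⟨p⟩ = 0.0000 and ⟨p²⟩ = 4.1231.
(Δp)² = 4.1231 − (0.0000)² = 4.1231.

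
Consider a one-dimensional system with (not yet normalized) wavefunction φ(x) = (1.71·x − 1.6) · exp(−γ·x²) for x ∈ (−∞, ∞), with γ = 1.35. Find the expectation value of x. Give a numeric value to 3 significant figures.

-0.327

⟨x⟩ = ∫ x·|φ|² dx / ∫|φ|² dx (integrals over the domain).
Expand each integrand as polynomial × e^(−2γx²) and use ∫x^(2j)·e^(−2γx²) dx = (2j−1)!!/(4γ)^j · √(π/(2γ)), odd powers → 0; here √(π/(2γ)) = 1.0787.
State is unnormalized: ∫|φ|² dx = 3.3455, and ∫φ*·x·φ dx = -1.0931, so ⟨x⟩ = -1.0931 / 3.3455.
⟨x⟩ = -0.32672.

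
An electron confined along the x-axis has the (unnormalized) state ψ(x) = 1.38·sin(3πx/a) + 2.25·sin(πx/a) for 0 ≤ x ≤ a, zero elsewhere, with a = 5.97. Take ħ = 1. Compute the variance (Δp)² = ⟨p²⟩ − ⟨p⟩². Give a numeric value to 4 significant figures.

0.8825

Compute ⟨p⟩ and ⟨p²⟩ separately; (Δp)² = ⟨p²⟩ − ⟨p⟩².
d²/dx² sin(jπx/a) = −(jπ/a)²·sin(jπx/a); on 0 ≤ x ≤ a, ∫sin²(jπx/a) dx = a/2 and ∫sin(jπx/a)·sin(lπx/a) dx = 0 for j ≠ l, so only diagonal terms survive in ∫|ψ|² and ∫ψ·ψ″; ∫ψ·ψ′ dx = [ψ²/2] between the walls = 0.
Normalization: ∫|ψ|² dx = 20.796.
⟨p⟩ = 0.0000 and ⟨p²⟩ = 0.88248.
(Δp)² = 0.88248 − (0.0000)² = 0.88248.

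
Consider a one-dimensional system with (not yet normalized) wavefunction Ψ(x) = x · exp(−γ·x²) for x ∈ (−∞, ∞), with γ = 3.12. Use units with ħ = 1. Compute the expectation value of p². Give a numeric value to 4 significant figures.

9.360

p² Ψ = −ħ² d²Ψ/dx²; ⟨p²⟩ = −ħ² ∫ Ψ*·Ψ'' dx / ∫|Ψ|² dx.
Expand each integrand as polynomial × e^(−2γx²) and use ∫x^(2j)·e^(−2γx²) dx = (2j−1)!!/(4γ)^j · √(π/(2γ)), odd powers → 0; here √(π/(2γ)) = 0.70955. Differentiate with the product rule, d/dx e^(−γx²) = −2γx·e^(−γx²).
State is unnormalized: ∫|Ψ|² dx = 0.056855, and ∫Ψ*·(−ħ² Ψ'') dx = 0.53216, so ⟨p²⟩ = 0.53216 / 0.056855.
⟨p²⟩ = 9.3600.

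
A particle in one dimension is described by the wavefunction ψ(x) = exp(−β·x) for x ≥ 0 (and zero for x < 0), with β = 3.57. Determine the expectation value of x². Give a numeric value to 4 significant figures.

⟨x²⟩ = ∫ x²·|ψ|² dx / ∫|ψ|² dx (integrals over the domain).
Every integrand reduces to terms xʲ·e^(−2βx) on [0, ∞); use ∫₀^∞ xʲ·e^(−2βx) dx = j!/(2β)^(j+1).
State is unnormalized: ∫|ψ|² dx = 0.14006, and ∫ψ*·x²·ψ dx = 0.0054946, so ⟨x²⟩ = 0.0054946 / 0.14006.
⟨x²⟩ = 0.039231.

0.03923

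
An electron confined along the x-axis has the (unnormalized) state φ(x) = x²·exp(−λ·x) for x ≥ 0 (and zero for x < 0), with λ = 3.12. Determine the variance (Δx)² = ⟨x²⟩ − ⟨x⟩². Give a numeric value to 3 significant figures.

0.128

Compute ⟨x⟩ and ⟨x²⟩ separately, then (Δx)² = ⟨x²⟩ − ⟨x⟩².
Every integrand reduces to terms xʲ·e^(−2λx) on [0, ∞); use ∫₀^∞ xʲ·e^(−2λx) dx = j!/(2λ)^(j+1).
Normalization: ∫|φ|² dx = 0.0025368.
⟨x⟩ = 0.80128 and ⟨x²⟩ = 0.77046.
(Δx)² = 0.77046 − (0.80128)² = 0.12841.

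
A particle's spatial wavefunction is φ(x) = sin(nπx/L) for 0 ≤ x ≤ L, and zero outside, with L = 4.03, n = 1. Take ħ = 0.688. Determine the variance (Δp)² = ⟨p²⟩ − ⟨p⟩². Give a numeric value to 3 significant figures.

0.288

Compute ⟨p⟩ and ⟨p²⟩ separately; (Δp)² = ⟨p²⟩ − ⟨p⟩².
d/dx sin(nπx/L) = (nπ/L)·cos(nπx/L) and d²/dx² sin(nπx/L) = −(nπ/L)²·sin(nπx/L); on 0 ≤ x ≤ L, ∫sin²(nπx/L) dx = L/2 and ∫sin(nπx/L)·cos(nπx/L) dx = 0.
Normalization: ∫|φ|² dx = 2.0150.
⟨p⟩ = 0.0000 and ⟨p²⟩ = 0.28765.
(Δp)² = 0.28765 − (0.0000)² = 0.28765.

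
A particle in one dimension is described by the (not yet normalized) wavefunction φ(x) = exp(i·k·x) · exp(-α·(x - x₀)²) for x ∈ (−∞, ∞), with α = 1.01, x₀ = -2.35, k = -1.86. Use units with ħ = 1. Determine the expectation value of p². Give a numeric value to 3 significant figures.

p² φ = −ħ² d²φ/dx²; ⟨p²⟩ = −ħ² ∫ φ*·φ'' dx / ∫|φ|² dx.
Gaussian moments (u = x − x₀): ∫u^(2j)·e^(−2αu²) du = (2j−1)!!/(4α)^j · √(π/(2α)), odd powers integrate to 0; here √(π/(2α)) = 1.2471. Derivatives: φ′ = (ik − 2αu)·φ, φ″ = ((ik − 2αu)² − 2α)·φ; the odd-in-u pieces drop out.
State is unnormalized: ∫|φ|² dx = 1.2471, and ∫φ*·(−ħ² φ'') dx = 5.5740, so ⟨p²⟩ = 5.5740 / 1.2471.
⟨p²⟩ = 4.4696.

4.47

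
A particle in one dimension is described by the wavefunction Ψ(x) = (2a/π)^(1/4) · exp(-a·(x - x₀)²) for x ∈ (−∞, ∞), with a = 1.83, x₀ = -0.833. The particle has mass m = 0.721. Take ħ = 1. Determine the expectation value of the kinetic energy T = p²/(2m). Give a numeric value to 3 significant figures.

1.27

T = −(ħ²/2m) d²/dx², so ⟨T⟩ = −(ħ²/2m) ∫ Ψ*·Ψ'' dx; with m = 0.721.
Gaussian moments (u = x − x₀): ∫u^(2j)·e^(−2au²) du = (2j−1)!!/(4a)^j · √(π/(2a)), odd powers integrate to 0; here √(π/(2a)) = 0.92648. Derivatives: d/dx e^(−au²) = −2au·e^(−au²), d²/dx² e^(−au²) = (4a²u² − 2a)·e^(−au²).
⟨T⟩ = 1.2691.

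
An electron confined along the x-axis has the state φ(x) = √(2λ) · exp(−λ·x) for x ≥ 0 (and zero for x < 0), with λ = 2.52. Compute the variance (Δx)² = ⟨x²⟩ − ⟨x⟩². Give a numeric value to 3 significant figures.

0.0394

Compute ⟨x⟩ and ⟨x²⟩ separately, then (Δx)² = ⟨x²⟩ − ⟨x⟩².
Every integrand reduces to terms xʲ·e^(−2λx) on [0, ∞); use ∫₀^∞ xʲ·e^(−2λx) dx = j!/(2λ)^(j+1).
⟨x⟩ = 0.19841 and ⟨x²⟩ = 0.078735.
(Δx)² = 0.078735 − (0.19841)² = 0.039368.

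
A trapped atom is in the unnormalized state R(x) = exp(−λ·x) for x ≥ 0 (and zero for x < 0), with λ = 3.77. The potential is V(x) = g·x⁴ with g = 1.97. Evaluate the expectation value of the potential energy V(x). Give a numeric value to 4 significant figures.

⟨V⟩ = ∫ V(x)·|R|² dx / ∫|R|² dx.
Every integrand reduces to terms xʲ·e^(−2λx) on [0, ∞); use ∫₀^∞ xʲ·e^(−2λx) dx = j!/(2λ)^(j+1).
State is unnormalized: ∫|R|² dx = 0.13263, and ∫R*·V(x)·R dx = 0.0019401, so ⟨V⟩ = 0.0019401 / 0.13263.
⟨V⟩ = 0.014628.

0.01463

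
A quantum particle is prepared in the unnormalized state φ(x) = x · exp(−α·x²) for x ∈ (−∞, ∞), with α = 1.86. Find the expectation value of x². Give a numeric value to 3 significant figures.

⟨x²⟩ = ∫ x²·|φ|² dx / ∫|φ|² dx (integrals over the domain).
Expand each integrand as polynomial × e^(−2αx²) and use ∫x^(2j)·e^(−2αx²) dx = (2j−1)!!/(4α)^j · √(π/(2α)), odd powers → 0; here √(π/(2α)) = 0.91897.
State is unnormalized: ∫|φ|² dx = 0.12352, and ∫φ*·x²·φ dx = 0.049806, so ⟨x²⟩ = 0.049806 / 0.12352.
⟨x²⟩ = 0.40323.

0.403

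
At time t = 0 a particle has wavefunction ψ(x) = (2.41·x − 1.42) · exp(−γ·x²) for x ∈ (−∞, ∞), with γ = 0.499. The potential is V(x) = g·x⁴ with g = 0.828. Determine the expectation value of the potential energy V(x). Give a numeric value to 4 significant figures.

2.097

⟨V⟩ = ∫ V(x)·|ψ|² dx / ∫|ψ|² dx.
Expand each integrand as polynomial × e^(−2γx²) and use ∫x^(2j)·e^(−2γx²) dx = (2j−1)!!/(4γ)^j · √(π/(2γ)), odd powers → 0; here √(π/(2γ)) = 1.7742.
State is unnormalized: ∫|ψ|² dx = 8.7403, and ∫ψ*·V(x)·ψ dx = 18.325, so ⟨V⟩ = 18.325 / 8.7403.
⟨V⟩ = 2.0966.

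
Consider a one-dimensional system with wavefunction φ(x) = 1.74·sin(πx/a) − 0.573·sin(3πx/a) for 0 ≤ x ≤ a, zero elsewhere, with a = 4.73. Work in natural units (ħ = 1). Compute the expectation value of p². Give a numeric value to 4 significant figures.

p² φ = −ħ² d²φ/dx²; ⟨p²⟩ = −ħ² ∫ φ*·φ'' dx / ∫|φ|² dx.
d²/dx² sin(jπx/a) = −(jπ/a)²·sin(jπx/a); on 0 ≤ x ≤ a, ∫sin²(jπx/a) dx = a/2 and ∫sin(jπx/a)·sin(lπx/a) dx = 0 for j ≠ l, so only diagonal terms survive in ∫|φ|² and ∫φ·φ″; ∫φ·φ′ dx = [φ²/2] between the walls = 0.
State is unnormalized: ∫|φ|² dx = 7.9368, and ∫φ*·(−ħ² φ'') dx = 6.2416, so ⟨p²⟩ = 6.2416 / 7.9368.
⟨p²⟩ = 0.78642.

0.7864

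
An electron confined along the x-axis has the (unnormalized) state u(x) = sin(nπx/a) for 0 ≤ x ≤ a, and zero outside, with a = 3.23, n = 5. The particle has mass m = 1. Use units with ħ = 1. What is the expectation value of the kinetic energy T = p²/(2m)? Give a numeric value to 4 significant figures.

11.83

T = −(ħ²/2m) d²/dx², so ⟨T⟩ = −(ħ²/2m) ∫ u*·u'' dx / ∫|u|² dx; with m = 1.
d/dx sin(nπx/a) = (nπ/a)·cos(nπx/a) and d²/dx² sin(nπx/a) = −(nπ/a)²·sin(nπx/a); on 0 ≤ x ≤ a, ∫sin²(nπx/a) dx = a/2 and ∫sin(nπx/a)·cos(nπx/a) dx = 0.
State is unnormalized: ∫|u|² dx = 1.6150, and ∫u*·(−ħ²/2m · u'') dx = 19.098, so ⟨T⟩ = 19.098 / 1.6150.
⟨T⟩ = 11.825.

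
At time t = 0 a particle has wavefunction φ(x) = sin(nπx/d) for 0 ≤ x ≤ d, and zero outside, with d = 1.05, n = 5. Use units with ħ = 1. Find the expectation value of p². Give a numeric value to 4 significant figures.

p² φ = −ħ² d²φ/dx²; ⟨p²⟩ = −ħ² ∫ φ*·φ'' dx / ∫|φ|² dx.
d/dx sin(nπx/d) = (nπ/d)·cos(nπx/d) and d²/dx² sin(nπx/d) = −(nπ/d)²·sin(nπx/d); on 0 ≤ x ≤ d, ∫sin²(nπx/d) dx = d/2 and ∫sin(nπx/d)·cos(nπx/d) dx = 0.
State is unnormalized: ∫|φ|² dx = 0.52500, and ∫φ*·(−ħ² φ'') dx = 117.50, so ⟨p²⟩ = 117.50 / 0.52500.
⟨p²⟩ = 223.80.

223.8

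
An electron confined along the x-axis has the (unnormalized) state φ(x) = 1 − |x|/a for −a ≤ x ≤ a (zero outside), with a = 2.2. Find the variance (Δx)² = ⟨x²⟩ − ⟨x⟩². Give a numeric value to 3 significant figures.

Compute ⟨x⟩ and ⟨x²⟩ separately, then (Δx)² = ⟨x²⟩ − ⟨x⟩².
φ is even, so ∫ over [−a, a] = 2∫₀ᵃ with φ = 1 − x/a there: ∫₀ᵃ (1 − x/a)² dx = a/3, ∫₀ᵃ x²(1 − x/a)² dx = a³/30, ∫₀ᵃ x⁴(1 − x/a)² dx = a⁵/105.
Normalization: ∫|φ|² dx = 1.4667.
⟨x⟩ = 0.0000 and ⟨x²⟩ = 0.48400.
(Δx)² = 0.48400 − (0.0000)² = 0.48400.

0.484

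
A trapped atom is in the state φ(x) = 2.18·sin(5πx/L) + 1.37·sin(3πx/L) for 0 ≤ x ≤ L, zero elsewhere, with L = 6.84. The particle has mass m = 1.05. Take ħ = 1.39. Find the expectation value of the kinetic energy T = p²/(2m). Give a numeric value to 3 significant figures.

3.97

T = −(ħ²/2m) d²/dx², so ⟨T⟩ = −(ħ²/2m) ∫ φ*·φ'' dx / ∫|φ|² dx; with m = 1.05.
d²/dx² sin(jπx/L) = −(jπ/L)²·sin(jπx/L); on 0 ≤ x ≤ L, ∫sin²(jπx/L) dx = L/2 and ∫sin(jπx/L)·sin(lπx/L) dx = 0 for j ≠ l, so only diagonal terms survive in ∫|φ|² and ∫φ·φ″; ∫φ·φ′ dx = [φ²/2] between the walls = 0.
State is unnormalized: ∫|φ|² dx = 22.672, and ∫φ*·(−ħ²/2m · φ'') dx = 90.076, so ⟨T⟩ = 90.076 / 22.672.
⟨T⟩ = 3.9730.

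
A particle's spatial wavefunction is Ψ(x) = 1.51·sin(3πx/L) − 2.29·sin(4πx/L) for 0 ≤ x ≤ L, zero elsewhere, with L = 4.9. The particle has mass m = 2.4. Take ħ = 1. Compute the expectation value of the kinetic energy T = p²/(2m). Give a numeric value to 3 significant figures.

T = −(ħ²/2m) d²/dx², so ⟨T⟩ = −(ħ²/2m) ∫ Ψ*·Ψ'' dx / ∫|Ψ|² dx; with m = 2.4.
d²/dx² sin(jπx/L) = −(jπ/L)²·sin(jπx/L); on 0 ≤ x ≤ L, ∫sin²(jπx/L) dx = L/2 and ∫sin(jπx/L)·sin(lπx/L) dx = 0 for j ≠ l, so only diagonal terms survive in ∫|Ψ|² and ∫Ψ·Ψ″; ∫Ψ·Ψ′ dx = [Ψ²/2] between the walls = 0.
State is unnormalized: ∫|Ψ|² dx = 18.434, and ∫Ψ*·(−ħ²/2m · Ψ'') dx = 21.910, so ⟨T⟩ = 21.910 / 18.434.
⟨T⟩ = 1.1885.

1.19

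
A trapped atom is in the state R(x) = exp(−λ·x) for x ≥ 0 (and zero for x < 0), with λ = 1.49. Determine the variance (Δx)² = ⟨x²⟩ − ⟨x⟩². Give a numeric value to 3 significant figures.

Compute ⟨x⟩ and ⟨x²⟩ separately, then (Δx)² = ⟨x²⟩ − ⟨x⟩².
Every integrand reduces to terms xʲ·e^(−2λx) on [0, ∞); use ∫₀^∞ xʲ·e^(−2λx) dx = j!/(2λ)^(j+1).
Normalization: ∫|R|² dx = 0.33557.
⟨x⟩ = 0.33557 and ⟨x²⟩ = 0.22522.
(Δx)² = 0.22522 − (0.33557)² = 0.11261.

0.113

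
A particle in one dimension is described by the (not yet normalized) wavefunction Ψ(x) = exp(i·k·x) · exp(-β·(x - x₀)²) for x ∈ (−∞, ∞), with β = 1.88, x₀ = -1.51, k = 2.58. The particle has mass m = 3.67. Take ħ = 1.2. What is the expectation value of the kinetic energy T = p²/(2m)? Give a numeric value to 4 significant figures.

T = −(ħ²/2m) d²/dx², so ⟨T⟩ = −(ħ²/2m) ∫ Ψ*·Ψ'' dx / ∫|Ψ|² dx; with m = 3.67.
Gaussian moments (u = x − x₀): ∫u^(2j)·e^(−2βu²) du = (2j−1)!!/(4β)^j · √(π/(2β)), odd powers integrate to 0; here √(π/(2β)) = 0.91407. Derivatives: Ψ′ = (ik − 2βu)·Ψ, Ψ″ = ((ik − 2βu)² − 2β)·Ψ; the odd-in-u pieces drop out.
State is unnormalized: ∫|Ψ|² dx = 0.91407, and ∫Ψ*·(−ħ²/2m · Ψ'') dx = 1.5308, so ⟨T⟩ = 1.5308 / 0.91407.
⟨T⟩ = 1.6747.

1.675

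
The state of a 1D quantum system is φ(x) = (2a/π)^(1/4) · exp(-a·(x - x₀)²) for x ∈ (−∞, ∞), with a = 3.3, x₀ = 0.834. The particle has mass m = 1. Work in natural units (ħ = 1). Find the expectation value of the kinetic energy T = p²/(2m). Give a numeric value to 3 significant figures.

T = −(ħ²/2m) d²/dx², so ⟨T⟩ = −(ħ²/2m) ∫ φ*·φ'' dx; with m = 1.
Gaussian moments (u = x − x₀): ∫u^(2j)·e^(−2au²) du = (2j−1)!!/(4a)^j · √(π/(2a)), odd powers integrate to 0; here √(π/(2a)) = 0.68993. Derivatives: d/dx e^(−au²) = −2au·e^(−au²), d²/dx² e^(−au²) = (4a²u² − 2a)·e^(−au²).
⟨T⟩ = 1.6500.

1.65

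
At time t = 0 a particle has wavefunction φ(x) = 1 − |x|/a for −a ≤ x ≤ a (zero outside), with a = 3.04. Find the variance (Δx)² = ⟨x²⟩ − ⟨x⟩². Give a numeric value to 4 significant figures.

Compute ⟨x⟩ and ⟨x²⟩ separately, then (Δx)² = ⟨x²⟩ − ⟨x⟩².
φ is even, so ∫ over [−a, a] = 2∫₀ᵃ with φ = 1 − x/a there: ∫₀ᵃ (1 − x/a)² dx = a/3, ∫₀ᵃ x²(1 − x/a)² dx = a³/30, ∫₀ᵃ x⁴(1 − x/a)² dx = a⁵/105.
Normalization: ∫|φ|² dx = 2.0267.
⟨x⟩ = 0.0000 and ⟨x²⟩ = 0.92416.
(Δx)² = 0.92416 − (0.0000)² = 0.92416.

0.9242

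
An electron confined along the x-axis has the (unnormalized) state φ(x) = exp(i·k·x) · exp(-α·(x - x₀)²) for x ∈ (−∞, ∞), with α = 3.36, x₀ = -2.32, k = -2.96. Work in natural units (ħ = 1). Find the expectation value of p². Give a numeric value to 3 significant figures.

12.1

p² φ = −ħ² d²φ/dx²; ⟨p²⟩ = −ħ² ∫ φ*·φ'' dx / ∫|φ|² dx.
Gaussian moments (u = x − x₀): ∫u^(2j)·e^(−2αu²) du = (2j−1)!!/(4α)^j · √(π/(2α)), odd powers integrate to 0; here √(π/(2α)) = 0.68374. Derivatives: φ′ = (ik − 2αu)·φ, φ″ = ((ik − 2αu)² − 2α)·φ; the odd-in-u pieces drop out.
State is unnormalized: ∫|φ|² dx = 0.68374, and ∫φ*·(−ħ² φ'') dx = 8.2880, so ⟨p²⟩ = 8.2880 / 0.68374.
⟨p²⟩ = 12.122.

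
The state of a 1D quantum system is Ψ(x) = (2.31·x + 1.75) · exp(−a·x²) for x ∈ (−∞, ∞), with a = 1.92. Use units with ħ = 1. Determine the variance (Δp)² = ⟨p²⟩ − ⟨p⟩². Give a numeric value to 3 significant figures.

2.63

Compute ⟨p⟩ and ⟨p²⟩ separately; (Δp)² = ⟨p²⟩ − ⟨p⟩².
Expand each integrand as polynomial × e^(−2ax²) and use ∫x^(2j)·e^(−2ax²) dx = (2j−1)!!/(4a)^j · √(π/(2a)), odd powers → 0; here √(π/(2a)) = 0.90450. Differentiate with the product rule, d/dx e^(−ax²) = −2ax·e^(−ax²).
Normalization: ∫|Ψ|² dx = 3.3985.
⟨p⟩ = 0.0000 and ⟨p²⟩ = 2.6301.
(Δp)² = 2.6301 − (0.0000)² = 2.6301.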